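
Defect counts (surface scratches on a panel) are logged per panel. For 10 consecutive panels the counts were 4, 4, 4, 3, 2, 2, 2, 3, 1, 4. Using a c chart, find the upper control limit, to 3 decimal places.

8.009

c̄ = (4 + 4 + 4 + 3 + 2 + 2 + 2 + 3 + 1 + 4) / 10 = 29 / 10 = 2.9000
UCL = c̄ + 3√c̄ = 2.9000 + 3 × √2.9000 = 2.9000 + 3 × 1.7029 = 8.0088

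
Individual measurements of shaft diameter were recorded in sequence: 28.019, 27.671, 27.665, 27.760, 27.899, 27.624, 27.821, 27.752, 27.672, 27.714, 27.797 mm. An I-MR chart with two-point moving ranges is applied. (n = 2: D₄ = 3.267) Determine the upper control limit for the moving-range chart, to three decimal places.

0.436

Moving ranges: 0.348, 0.006, 0.095, 0.139, 0.275, 0.197, 0.069, 0.080, 0.042, 0.083; M̄R̄ = 1.3340 / 10 = 0.1334
UCL_MR = D₄·M̄R̄ = 3.267 × 0.1334 = 0.4358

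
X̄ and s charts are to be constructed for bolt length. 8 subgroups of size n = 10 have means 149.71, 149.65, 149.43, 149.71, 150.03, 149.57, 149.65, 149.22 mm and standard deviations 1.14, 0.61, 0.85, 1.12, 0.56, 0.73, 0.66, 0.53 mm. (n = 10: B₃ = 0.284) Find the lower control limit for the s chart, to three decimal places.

s̄ = (1.14 + 0.61 + 0.85 + 1.12 + 0.56 + 0.73 + 0.66 + 0.53) / 8 = 0.7750
LCL_s = B₃·s̄ = 0.284 × 0.7750 = 0.2201

0.220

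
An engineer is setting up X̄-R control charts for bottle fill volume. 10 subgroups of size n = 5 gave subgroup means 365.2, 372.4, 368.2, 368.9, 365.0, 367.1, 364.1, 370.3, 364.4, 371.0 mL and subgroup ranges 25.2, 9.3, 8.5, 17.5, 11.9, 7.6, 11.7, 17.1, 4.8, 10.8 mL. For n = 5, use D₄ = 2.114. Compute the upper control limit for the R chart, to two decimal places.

26.30

R̄ = (25.2 + 9.3 + 8.5 + 17.5 + 11.9 + 7.6 + 11.7 + 17.1 + 4.8 + 10.8) / 10 = 124.4000 / 10 = 12.4400
UCL_R = D₄·R̄ = 2.114 × 12.4400 = 26.2982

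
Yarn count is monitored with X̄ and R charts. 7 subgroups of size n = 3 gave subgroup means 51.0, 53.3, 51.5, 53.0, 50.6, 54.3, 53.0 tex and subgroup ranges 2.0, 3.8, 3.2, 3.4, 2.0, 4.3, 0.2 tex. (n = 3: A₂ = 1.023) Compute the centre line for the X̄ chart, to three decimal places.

X̄̄ = (51.0 + 53.3 + 51.5 + 53.0 + 50.6 + 54.3 + 53.0) / 7 = 366.7000 / 7 = 52.3857
CL = X̄̄ = 52.3857

52.386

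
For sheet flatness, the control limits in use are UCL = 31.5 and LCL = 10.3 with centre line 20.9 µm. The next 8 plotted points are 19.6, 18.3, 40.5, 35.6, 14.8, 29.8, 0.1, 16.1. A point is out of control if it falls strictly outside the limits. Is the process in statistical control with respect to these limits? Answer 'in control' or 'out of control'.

out of control

Compare each point to [10.3, 31.5]: sample 3 = 40.5 > UCL; sample 4 = 35.6 > UCL; sample 7 = 0.1 < LCL.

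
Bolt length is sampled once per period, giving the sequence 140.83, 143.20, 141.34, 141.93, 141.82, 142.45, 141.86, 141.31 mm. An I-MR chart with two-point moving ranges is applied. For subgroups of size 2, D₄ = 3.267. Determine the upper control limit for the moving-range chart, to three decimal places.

Moving ranges: 2.37, 1.86, 0.59, 0.11, 0.63, 0.59, 0.55; M̄R̄ = 6.7000 / 7 = 0.9571
UCL_MR = D₄·M̄R̄ = 3.267 × 0.9571 = 3.1270

3.127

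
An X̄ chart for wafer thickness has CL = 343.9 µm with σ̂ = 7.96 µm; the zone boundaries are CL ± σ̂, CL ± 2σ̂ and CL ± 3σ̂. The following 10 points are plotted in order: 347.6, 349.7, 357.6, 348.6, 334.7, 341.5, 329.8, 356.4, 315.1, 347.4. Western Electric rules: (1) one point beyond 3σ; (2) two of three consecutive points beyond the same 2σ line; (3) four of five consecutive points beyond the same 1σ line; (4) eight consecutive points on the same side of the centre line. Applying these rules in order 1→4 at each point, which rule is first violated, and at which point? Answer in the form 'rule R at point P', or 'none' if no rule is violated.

Zone of each point (C = within 1σ̂, B = 1σ̂–2σ̂, A = 2σ̂–3σ̂, * = beyond 3σ̂; sign = side of CL): 1:+C, 2:+C, 3:+B, 4:+C, 5:-B, 6:-C, 7:-B, 8:+B, 9:-*, 10:+C
Rule 1 (one point beyond the 3σ limits) is satisfied at point 9.

rule 1 at point 9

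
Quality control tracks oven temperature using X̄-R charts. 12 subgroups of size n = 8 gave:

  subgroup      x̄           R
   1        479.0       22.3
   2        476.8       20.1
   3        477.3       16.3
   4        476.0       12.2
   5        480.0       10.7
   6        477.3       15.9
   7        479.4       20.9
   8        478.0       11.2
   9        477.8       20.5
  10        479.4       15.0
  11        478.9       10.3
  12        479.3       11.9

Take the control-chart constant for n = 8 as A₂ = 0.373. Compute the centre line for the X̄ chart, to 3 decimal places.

X̄̄ = (479.0 + 476.8 + 477.3 + 476.0 + 480.0 + 477.3 + 479.4 + 478.0 + 477.8 + 479.4 + 478.9 + 479.3) / 12 = 5739.2000 / 12 = 478.2667
CL = X̄̄ = 478.2667

478.267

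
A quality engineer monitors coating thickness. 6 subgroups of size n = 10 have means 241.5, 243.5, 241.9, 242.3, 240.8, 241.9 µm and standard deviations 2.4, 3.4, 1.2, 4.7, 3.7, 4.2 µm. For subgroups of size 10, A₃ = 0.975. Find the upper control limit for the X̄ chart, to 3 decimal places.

245.168

X̄̄ = (241.5 + 243.5 + 241.9 + 242.3 + 240.8 + 241.9) / 6 = 241.9833
s̄ = (2.4 + 3.4 + 1.2 + 4.7 + 3.7 + 4.2) / 6 = 3.2667
UCL = X̄̄ + A₃·s̄ = 241.9833 + 0.975 × 3.2667 = 245.1683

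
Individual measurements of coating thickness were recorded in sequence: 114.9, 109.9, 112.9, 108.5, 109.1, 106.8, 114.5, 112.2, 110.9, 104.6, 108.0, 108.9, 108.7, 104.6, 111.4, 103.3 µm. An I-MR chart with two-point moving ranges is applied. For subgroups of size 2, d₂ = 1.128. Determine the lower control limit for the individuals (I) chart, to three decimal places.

99.325

X̄ = (114.9 + 109.9 + 112.9 + 108.5 + 109.1 + 106.8 + 114.5 + 112.2 + 110.9 + 104.6 + 108.0 + 108.9 + 108.7 + 104.6 + 111.4 + 103.3) / 16 = 109.3250
Moving ranges: 5.0, 3.0, 4.4, 0.6, 2.3, 7.7, 2.3, 1.3, 6.3, 3.4, 0.9, 0.2, 4.1, 6.8, 8.1; M̄R̄ = 56.4000 / 15 = 3.7600
LCL = X̄ − 3·M̄R̄/d₂ = 109.3250 − 3 × 3.7600 / 1.128 = 99.3250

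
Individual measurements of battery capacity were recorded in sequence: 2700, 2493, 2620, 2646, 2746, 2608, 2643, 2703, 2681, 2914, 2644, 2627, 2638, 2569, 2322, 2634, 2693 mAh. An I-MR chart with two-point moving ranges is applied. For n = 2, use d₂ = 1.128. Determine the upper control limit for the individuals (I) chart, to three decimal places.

2961.369

X̄ = (2700 + 2493 + 2620 + 2646 + 2746 + 2608 + 2643 + 2703 + 2681 + 2914 + 2644 + 2627 + 2638 + 2569 + 2322 + 2634 + 2693) / 17 = 2640.0588
Moving ranges: 207, 127, 26, 100, 138, 35, 60, 22, 233, 270, 17, 11, 69, 247, 312, 59; M̄R̄ = 1933.0000 / 16 = 120.8125
UCL = X̄ + 3·M̄R̄/d₂ = 2640.0588 + 3 × 120.8125 / 1.128 = 2961.3687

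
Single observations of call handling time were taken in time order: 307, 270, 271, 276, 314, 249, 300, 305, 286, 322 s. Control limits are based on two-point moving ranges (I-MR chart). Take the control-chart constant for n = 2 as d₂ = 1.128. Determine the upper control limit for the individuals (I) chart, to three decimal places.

365.946

X̄ = (307 + 270 + 271 + 276 + 314 + 249 + 300 + 305 + 286 + 322) / 10 = 290.0000
Moving ranges: 37, 1, 5, 38, 65, 51, 5, 19, 36; M̄R̄ = 257.0000 / 9 = 28.5556
UCL = X̄ + 3·M̄R̄/d₂ = 290.0000 + 3 × 28.5556 / 1.128 = 365.9456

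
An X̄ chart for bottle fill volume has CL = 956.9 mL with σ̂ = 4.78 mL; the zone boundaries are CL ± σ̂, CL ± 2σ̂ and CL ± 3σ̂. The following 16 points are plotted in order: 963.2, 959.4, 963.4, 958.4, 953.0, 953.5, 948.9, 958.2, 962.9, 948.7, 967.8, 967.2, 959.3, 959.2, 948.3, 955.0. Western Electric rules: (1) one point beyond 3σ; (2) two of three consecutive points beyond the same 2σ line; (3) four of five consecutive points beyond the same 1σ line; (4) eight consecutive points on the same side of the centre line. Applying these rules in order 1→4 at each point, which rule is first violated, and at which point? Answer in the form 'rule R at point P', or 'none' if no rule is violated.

Zone of each point (C = within 1σ̂, B = 1σ̂–2σ̂, A = 2σ̂–3σ̂, * = beyond 3σ̂; sign = side of CL): 1:+B, 2:+C, 3:+B, 4:+C, 5:-C, 6:-C, 7:-B, 8:+C, 9:+B, 10:-B, 11:+A, 12:+A, 13:+C, 14:+C, 15:-B, 16:-C
Rule 2 (two of three consecutive points beyond the same 2σ limit) is satisfied at point 12.

rule 2 at point 12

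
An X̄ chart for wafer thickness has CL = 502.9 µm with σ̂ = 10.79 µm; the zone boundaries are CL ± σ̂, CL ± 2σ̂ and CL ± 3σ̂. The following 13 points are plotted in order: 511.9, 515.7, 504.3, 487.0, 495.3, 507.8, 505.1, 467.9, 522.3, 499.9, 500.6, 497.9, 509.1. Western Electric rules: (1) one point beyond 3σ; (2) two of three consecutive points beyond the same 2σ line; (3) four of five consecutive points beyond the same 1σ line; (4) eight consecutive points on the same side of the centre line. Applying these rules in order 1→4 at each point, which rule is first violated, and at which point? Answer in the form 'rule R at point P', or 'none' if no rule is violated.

Zone of each point (C = within 1σ̂, B = 1σ̂–2σ̂, A = 2σ̂–3σ̂, * = beyond 3σ̂; sign = side of CL): 1:+C, 2:+B, 3:+C, 4:-B, 5:-C, 6:+C, 7:+C, 8:-*, 9:+B, 10:-C, 11:-C, 12:-C, 13:+C
Rule 1 (one point beyond the 3σ limits) is satisfied at point 8.

rule 1 at point 8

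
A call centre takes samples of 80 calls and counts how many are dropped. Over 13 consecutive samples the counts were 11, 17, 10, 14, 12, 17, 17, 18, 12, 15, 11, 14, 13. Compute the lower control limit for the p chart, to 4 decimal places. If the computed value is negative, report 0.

0.0469

p̄ = Σdᵢ / (k·n) = 181 / (13 × 80) = 0.17404
LCL = p̄ − 3·√(p̄(1−p̄)/n) = 0.17404 − 3 × 0.04239 = 0.04687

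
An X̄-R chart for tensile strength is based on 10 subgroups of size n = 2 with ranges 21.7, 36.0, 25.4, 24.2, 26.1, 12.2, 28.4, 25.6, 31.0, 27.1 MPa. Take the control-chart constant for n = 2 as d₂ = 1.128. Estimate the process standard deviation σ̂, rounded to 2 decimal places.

R̄ = (21.7 + 36.0 + 25.4 + 24.2 + 26.1 + 12.2 + 28.4 + 25.6 + 31.0 + 27.1) / 10 = 25.7700
σ̂ = R̄ / d₂ = 25.7700 / 1.128 = 22.8457

22.85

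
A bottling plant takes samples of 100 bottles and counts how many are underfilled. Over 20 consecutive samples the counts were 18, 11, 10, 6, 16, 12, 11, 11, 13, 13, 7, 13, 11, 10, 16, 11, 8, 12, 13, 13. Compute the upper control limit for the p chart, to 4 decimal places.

p̄ = Σdᵢ / (k·n) = 235 / (20 × 100) = 0.11750
UCL = p̄ + 3·√(p̄(1−p̄)/n) = 0.11750 + 3 × √(0.11750×0.88250/100) = 0.11750 + 3 × 0.03220 = 0.21410

0.2141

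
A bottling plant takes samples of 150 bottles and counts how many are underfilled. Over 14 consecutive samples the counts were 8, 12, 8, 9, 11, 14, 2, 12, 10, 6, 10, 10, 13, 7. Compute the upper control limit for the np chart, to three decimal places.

18.346

p̄ = Σdᵢ / (k·n) = 132 / (14 × 150) = 0.06286
UCL = np̄ + 3·√(np̄(1−p̄)) = 9.4286 + 3 × √(9.4286×0.93714) = 9.4286 + 3 × 2.9725 = 18.3462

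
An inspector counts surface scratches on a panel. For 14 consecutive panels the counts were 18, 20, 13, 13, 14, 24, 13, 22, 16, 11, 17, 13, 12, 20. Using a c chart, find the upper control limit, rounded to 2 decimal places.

28.20

c̄ = (18 + 20 + 13 + 13 + 14 + 24 + 13 + 22 + 16 + 11 + 17 + 13 + 12 + 20) / 14 = 226 / 14 = 16.1429
UCL = c̄ + 3√c̄ = 16.1429 + 3 × √16.1429 = 16.1429 + 3 × 4.0178 = 28.1963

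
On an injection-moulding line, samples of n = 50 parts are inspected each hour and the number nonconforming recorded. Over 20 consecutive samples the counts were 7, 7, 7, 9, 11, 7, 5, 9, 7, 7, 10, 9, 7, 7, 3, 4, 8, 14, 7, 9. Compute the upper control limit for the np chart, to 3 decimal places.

15.357

p̄ = Σdᵢ / (k·n) = 154 / (20 × 50) = 0.15400
UCL = np̄ + 3·√(np̄(1−p̄)) = 7.7000 + 3 × √(7.7000×0.84600) = 7.7000 + 3 × 2.5523 = 15.3569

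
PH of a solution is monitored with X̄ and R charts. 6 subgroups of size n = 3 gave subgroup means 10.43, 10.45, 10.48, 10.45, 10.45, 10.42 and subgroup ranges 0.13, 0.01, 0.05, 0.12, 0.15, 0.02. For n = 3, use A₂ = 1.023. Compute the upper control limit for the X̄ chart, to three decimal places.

X̄̄ = (10.43 + 10.45 + 10.48 + 10.45 + 10.45 + 10.42) / 6 = 62.6800 / 6 = 10.4467
R̄ = (0.13 + 0.01 + 0.05 + 0.12 + 0.15 + 0.02) / 6 = 0.4800 / 6 = 0.0800
UCL = X̄̄ + A₂·R̄ = 10.4467 + 1.023 × 0.0800 = 10.5285

10.529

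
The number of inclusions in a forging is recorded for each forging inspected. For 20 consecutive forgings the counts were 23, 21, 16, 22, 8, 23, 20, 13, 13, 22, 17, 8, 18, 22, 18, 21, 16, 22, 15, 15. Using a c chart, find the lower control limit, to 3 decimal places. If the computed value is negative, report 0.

c̄ = (23 + 21 + 16 + 22 + 8 + 23 + 20 + 13 + 13 + 22 + 17 + 8 + 18 + 22 + 18 + 21 + 16 + 22 + 15 + 15) / 20 = 353 / 20 = 17.6500
LCL = c̄ − 3√c̄ = 17.6500 − 3 × 4.2012 = 5.0464

5.046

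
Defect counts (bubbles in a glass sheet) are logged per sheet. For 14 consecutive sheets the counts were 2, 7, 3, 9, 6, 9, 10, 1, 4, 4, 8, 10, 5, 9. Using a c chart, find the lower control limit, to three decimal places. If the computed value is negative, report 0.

0.000

c̄ = (2 + 7 + 3 + 9 + 6 + 9 + 10 + 1 + 4 + 4 + 8 + 10 + 5 + 9) / 14 = 87 / 14 = 6.2143
LCL = c̄ − 3√c̄ = 6.2143 − 3 × 2.4928 = -1.2643 → 0 (cannot be negative)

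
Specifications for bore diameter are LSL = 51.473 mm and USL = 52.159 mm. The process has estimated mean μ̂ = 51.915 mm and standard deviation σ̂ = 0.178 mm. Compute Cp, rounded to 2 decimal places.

0.64

Cp = (USL − LSL) / (6σ̂) = (52.159 − 51.473) / (6 × 0.178) = 0.6860 / 1.0680 = 0.6423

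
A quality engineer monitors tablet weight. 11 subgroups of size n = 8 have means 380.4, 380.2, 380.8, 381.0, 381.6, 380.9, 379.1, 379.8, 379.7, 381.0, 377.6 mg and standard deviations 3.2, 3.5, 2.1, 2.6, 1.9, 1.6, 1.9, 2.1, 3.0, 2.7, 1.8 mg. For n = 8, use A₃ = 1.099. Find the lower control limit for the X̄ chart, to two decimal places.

X̄̄ = (380.4 + 380.2 + 380.8 + 381.0 + 381.6 + 380.9 + 379.1 + 379.8 + 379.7 + 381.0 + 377.6) / 11 = 380.1909
s̄ = (3.2 + 3.5 + 2.1 + 2.6 + 1.9 + 1.6 + 1.9 + 2.1 + 3.0 + 2.7 + 1.8) / 11 = 2.4000
LCL = X̄̄ − A₃·s̄ = 380.1909 − 1.099 × 2.4000 = 377.5533

377.55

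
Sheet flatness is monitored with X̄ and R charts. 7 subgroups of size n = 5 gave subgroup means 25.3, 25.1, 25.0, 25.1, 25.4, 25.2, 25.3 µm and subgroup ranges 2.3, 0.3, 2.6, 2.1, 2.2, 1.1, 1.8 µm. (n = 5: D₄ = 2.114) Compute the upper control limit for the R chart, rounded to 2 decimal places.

3.74

R̄ = (2.3 + 0.3 + 2.6 + 2.1 + 2.2 + 1.1 + 1.8) / 7 = 12.4000 / 7 = 1.7714
UCL_R = D₄·R̄ = 2.114 × 1.7714 = 3.7448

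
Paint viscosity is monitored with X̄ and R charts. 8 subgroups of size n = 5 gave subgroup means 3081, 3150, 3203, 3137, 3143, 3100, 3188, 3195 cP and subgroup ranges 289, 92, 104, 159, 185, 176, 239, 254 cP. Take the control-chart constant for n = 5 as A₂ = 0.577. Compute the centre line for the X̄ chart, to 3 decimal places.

3149.625

X̄̄ = (3081 + 3150 + 3203 + 3137 + 3143 + 3100 + 3188 + 3195) / 8 = 25197.0000 / 8 = 3149.6250
CL = X̄̄ = 3149.6250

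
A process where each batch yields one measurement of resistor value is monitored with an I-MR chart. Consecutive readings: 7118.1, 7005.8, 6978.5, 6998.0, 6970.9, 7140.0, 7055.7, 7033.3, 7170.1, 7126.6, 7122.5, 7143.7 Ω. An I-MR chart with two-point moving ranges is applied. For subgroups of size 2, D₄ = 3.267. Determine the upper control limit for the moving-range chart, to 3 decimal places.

198.277

Moving ranges: 112.3, 27.3, 19.5, 27.1, 169.1, 84.3, 22.4, 136.8, 43.5, 4.1, 21.2; M̄R̄ = 667.6000 / 11 = 60.6909
UCL_MR = D₄·M̄R̄ = 3.267 × 60.6909 = 198.2772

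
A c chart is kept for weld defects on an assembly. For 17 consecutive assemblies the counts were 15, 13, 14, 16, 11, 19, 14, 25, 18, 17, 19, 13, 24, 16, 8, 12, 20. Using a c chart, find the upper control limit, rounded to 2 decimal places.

28.16

c̄ = (15 + 13 + 14 + 16 + 11 + 19 + 14 + 25 + 18 + 17 + 19 + 13 + 24 + 16 + 8 + 12 + 20) / 17 = 274 / 17 = 16.1176
UCL = c̄ + 3√c̄ = 16.1176 + 3 × √16.1176 = 16.1176 + 3 × 4.0147 = 28.1617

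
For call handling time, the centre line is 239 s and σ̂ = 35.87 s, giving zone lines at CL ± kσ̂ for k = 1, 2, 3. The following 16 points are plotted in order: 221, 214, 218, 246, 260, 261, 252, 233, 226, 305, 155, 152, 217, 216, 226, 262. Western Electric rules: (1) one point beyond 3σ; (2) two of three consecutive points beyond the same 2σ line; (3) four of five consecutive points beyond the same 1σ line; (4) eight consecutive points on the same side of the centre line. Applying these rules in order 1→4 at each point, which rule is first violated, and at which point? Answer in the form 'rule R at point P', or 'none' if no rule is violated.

Zone of each point (C = within 1σ̂, B = 1σ̂–2σ̂, A = 2σ̂–3σ̂, * = beyond 3σ̂; sign = side of CL): 1:-C, 2:-C, 3:-C, 4:+C, 5:+C, 6:+C, 7:+C, 8:-C, 9:-C, 10:+B, 11:-A, 12:-A, 13:-C, 14:-C, 15:-C, 16:+C
Rule 2 (two of three consecutive points beyond the same 2σ limit) is satisfied at point 12.

rule 2 at point 12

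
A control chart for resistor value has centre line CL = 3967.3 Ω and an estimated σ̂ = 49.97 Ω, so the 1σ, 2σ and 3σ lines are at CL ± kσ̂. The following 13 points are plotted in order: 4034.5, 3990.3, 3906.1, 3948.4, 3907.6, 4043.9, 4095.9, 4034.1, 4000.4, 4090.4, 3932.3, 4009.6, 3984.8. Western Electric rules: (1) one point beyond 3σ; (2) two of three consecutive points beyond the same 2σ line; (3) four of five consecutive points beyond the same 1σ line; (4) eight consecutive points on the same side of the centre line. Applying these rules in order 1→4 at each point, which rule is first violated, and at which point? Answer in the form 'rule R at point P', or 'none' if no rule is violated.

Zone of each point (C = within 1σ̂, B = 1σ̂–2σ̂, A = 2σ̂–3σ̂, * = beyond 3σ̂; sign = side of CL): 1:+B, 2:+C, 3:-B, 4:-C, 5:-B, 6:+B, 7:+A, 8:+B, 9:+C, 10:+A, 11:-C, 12:+C, 13:+C
Rule 3 (four of five consecutive points beyond the same 1σ limit) is satisfied at point 10.

rule 3 at point 10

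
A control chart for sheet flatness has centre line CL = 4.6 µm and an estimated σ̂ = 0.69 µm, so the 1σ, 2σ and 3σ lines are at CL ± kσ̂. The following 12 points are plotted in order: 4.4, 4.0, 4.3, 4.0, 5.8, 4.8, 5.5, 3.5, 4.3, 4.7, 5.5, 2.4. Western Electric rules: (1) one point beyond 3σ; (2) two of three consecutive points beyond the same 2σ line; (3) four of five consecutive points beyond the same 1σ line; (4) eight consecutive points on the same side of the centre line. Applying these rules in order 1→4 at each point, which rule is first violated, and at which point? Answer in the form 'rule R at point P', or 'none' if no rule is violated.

Zone of each point (C = within 1σ̂, B = 1σ̂–2σ̂, A = 2σ̂–3σ̂, * = beyond 3σ̂; sign = side of CL): 1:-C, 2:-C, 3:-C, 4:-C, 5:+B, 6:+C, 7:+B, 8:-B, 9:-C, 10:+C, 11:+B, 12:-*
Rule 1 (one point beyond the 3σ limits) is satisfied at point 12.

rule 1 at point 12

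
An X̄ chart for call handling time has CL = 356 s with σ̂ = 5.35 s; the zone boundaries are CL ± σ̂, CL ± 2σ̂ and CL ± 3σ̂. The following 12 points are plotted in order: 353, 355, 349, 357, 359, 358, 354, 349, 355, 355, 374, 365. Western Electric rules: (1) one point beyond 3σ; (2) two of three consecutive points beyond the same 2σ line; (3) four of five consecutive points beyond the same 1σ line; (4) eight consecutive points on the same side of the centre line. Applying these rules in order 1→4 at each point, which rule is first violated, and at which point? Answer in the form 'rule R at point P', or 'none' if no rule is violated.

Zone of each point (C = within 1σ̂, B = 1σ̂–2σ̂, A = 2σ̂–3σ̂, * = beyond 3σ̂; sign = side of CL): 1:-C, 2:-C, 3:-B, 4:+C, 5:+C, 6:+C, 7:-C, 8:-B, 9:-C, 10:-C, 11:+*, 12:+B
Rule 1 (one point beyond the 3σ limits) is satisfied at point 11.

rule 1 at point 11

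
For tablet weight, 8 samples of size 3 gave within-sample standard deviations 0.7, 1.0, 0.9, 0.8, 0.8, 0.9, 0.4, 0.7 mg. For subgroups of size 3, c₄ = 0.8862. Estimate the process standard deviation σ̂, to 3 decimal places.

0.875

s̄ = (0.7 + 1.0 + 0.9 + 0.8 + 0.8 + 0.9 + 0.4 + 0.7) / 8 = 0.7750
σ̂ = s̄ / c₄ = 0.7750 / 0.8862 = 0.8745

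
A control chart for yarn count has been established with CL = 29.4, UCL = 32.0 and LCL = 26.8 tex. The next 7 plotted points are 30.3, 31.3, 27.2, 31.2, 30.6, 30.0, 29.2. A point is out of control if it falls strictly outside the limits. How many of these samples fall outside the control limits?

0

All 7 points lie within [26.8, 32.0].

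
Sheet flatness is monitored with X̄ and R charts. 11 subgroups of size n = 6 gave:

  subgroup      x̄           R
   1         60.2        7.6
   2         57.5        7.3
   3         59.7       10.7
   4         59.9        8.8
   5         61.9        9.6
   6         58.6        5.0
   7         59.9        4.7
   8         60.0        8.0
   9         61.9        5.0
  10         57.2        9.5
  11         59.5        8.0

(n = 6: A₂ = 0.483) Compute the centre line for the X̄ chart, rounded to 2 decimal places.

X̄̄ = (60.2 + 57.5 + 59.7 + 59.9 + 61.9 + 58.6 + 59.9 + 60.0 + 61.9 + 57.2 + 59.5) / 11 = 656.3000 / 11 = 59.6636
CL = X̄̄ = 59.6636

59.66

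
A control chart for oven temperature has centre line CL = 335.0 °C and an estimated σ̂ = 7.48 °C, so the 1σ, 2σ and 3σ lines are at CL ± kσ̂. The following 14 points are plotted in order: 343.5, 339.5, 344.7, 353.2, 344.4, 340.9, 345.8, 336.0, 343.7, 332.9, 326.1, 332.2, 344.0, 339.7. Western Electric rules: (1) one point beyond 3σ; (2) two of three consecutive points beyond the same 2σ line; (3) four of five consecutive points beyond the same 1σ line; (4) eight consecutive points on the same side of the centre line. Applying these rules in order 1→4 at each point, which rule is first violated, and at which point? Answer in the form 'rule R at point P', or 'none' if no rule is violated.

Zone of each point (C = within 1σ̂, B = 1σ̂–2σ̂, A = 2σ̂–3σ̂, * = beyond 3σ̂; sign = side of CL): 1:+B, 2:+C, 3:+B, 4:+A, 5:+B, 6:+C, 7:+B, 8:+C, 9:+B, 10:-C, 11:-B, 12:-C, 13:+B, 14:+C
Rule 3 (four of five consecutive points beyond the same 1σ limit) is satisfied at point 5.

rule 3 at point 5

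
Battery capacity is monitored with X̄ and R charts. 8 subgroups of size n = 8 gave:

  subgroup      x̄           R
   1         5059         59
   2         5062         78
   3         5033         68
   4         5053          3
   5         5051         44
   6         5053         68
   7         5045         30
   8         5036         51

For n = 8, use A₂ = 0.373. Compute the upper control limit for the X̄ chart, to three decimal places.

X̄̄ = (5059 + 5062 + 5033 + 5053 + 5051 + 5053 + 5045 + 5036) / 8 = 40392.0000 / 8 = 5049.0000
R̄ = (59 + 78 + 68 + 3 + 44 + 68 + 30 + 51) / 8 = 401.0000 / 8 = 50.1250
UCL = X̄̄ + A₂·R̄ = 5049.0000 + 0.373 × 50.1250 = 5067.6966

5067.697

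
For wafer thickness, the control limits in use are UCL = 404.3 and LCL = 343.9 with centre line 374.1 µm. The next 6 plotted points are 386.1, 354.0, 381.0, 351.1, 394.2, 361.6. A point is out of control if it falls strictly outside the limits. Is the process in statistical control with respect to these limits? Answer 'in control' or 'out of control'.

All 6 points lie within [343.9, 404.3].

in control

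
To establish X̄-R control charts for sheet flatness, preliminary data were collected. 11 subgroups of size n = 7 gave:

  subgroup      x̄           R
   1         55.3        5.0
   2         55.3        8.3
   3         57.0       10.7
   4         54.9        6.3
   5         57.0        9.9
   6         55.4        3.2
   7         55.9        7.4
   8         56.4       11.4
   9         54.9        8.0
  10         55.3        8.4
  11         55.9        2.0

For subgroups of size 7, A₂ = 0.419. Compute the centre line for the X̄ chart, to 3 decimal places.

55.755

X̄̄ = (55.3 + 55.3 + 57.0 + 54.9 + 57.0 + 55.4 + 55.9 + 56.4 + 54.9 + 55.3 + 55.9) / 11 = 613.3000 / 11 = 55.7545
CL = X̄̄ = 55.7545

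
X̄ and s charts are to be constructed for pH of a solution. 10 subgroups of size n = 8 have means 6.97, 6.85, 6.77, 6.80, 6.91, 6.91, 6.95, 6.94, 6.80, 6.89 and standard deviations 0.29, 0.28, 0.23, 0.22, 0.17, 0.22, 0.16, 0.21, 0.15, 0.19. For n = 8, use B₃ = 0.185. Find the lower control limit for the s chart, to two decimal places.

0.04

s̄ = (0.29 + 0.28 + 0.23 + 0.22 + 0.17 + 0.22 + 0.16 + 0.21 + 0.15 + 0.19) / 10 = 0.2120
LCL_s = B₃·s̄ = 0.185 × 0.2120 = 0.0392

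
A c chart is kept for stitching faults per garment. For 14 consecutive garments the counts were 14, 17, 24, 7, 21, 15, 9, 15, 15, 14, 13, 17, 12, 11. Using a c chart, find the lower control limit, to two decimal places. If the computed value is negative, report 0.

3.12

c̄ = (14 + 17 + 24 + 7 + 21 + 15 + 9 + 15 + 15 + 14 + 13 + 17 + 12 + 11) / 14 = 204 / 14 = 14.5714
LCL = c̄ − 3√c̄ = 14.5714 − 3 × 3.8173 = 3.1197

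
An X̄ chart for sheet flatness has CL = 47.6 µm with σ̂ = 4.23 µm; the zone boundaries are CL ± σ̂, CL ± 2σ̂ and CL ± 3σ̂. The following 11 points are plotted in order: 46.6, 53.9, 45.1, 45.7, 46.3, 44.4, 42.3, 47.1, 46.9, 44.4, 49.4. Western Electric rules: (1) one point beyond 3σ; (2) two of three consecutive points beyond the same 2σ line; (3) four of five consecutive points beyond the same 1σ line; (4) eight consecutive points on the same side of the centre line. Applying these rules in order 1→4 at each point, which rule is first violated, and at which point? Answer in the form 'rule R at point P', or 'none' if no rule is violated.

Zone of each point (C = within 1σ̂, B = 1σ̂–2σ̂, A = 2σ̂–3σ̂, * = beyond 3σ̂; sign = side of CL): 1:-C, 2:+B, 3:-C, 4:-C, 5:-C, 6:-C, 7:-B, 8:-C, 9:-C, 10:-C, 11:+C
Rule 4 (eight consecutive points on the same side of the centre line) is satisfied at point 10.

rule 4 at point 10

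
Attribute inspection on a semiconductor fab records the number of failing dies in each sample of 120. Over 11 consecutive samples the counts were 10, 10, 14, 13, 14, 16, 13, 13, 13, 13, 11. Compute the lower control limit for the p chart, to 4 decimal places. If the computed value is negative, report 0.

0.0217

p̄ = Σdᵢ / (k·n) = 140 / (11 × 120) = 0.10606
LCL = p̄ − 3·√(p̄(1−p̄)/n) = 0.10606 − 3 × 0.02811 = 0.02173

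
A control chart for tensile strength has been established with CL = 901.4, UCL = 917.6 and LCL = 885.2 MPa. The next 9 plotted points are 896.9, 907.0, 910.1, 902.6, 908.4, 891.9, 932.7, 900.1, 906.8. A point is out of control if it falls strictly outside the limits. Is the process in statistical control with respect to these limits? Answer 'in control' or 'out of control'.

out of control

Compare each point to [885.2, 917.6]: sample 7 = 932.7 > UCL.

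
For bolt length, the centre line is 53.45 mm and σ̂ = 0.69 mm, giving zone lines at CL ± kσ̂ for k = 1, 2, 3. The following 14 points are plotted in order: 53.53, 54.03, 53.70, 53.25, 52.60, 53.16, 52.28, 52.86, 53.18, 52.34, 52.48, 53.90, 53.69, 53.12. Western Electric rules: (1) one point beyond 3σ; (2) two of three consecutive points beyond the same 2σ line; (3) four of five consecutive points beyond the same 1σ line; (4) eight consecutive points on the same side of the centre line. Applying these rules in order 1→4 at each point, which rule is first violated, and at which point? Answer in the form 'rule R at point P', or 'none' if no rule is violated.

rule 4 at point 11

Zone of each point (C = within 1σ̂, B = 1σ̂–2σ̂, A = 2σ̂–3σ̂, * = beyond 3σ̂; sign = side of CL): 1:+C, 2:+C, 3:+C, 4:-C, 5:-B, 6:-C, 7:-B, 8:-C, 9:-C, 10:-B, 11:-B, 12:+C, 13:+C, 14:-C
Rule 4 (eight consecutive points on the same side of the centre line) is satisfied at point 11.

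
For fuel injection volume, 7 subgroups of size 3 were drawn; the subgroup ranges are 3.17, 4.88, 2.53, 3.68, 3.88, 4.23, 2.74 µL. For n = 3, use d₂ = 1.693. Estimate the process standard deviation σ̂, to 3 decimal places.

2.119

R̄ = (3.17 + 4.88 + 2.53 + 3.68 + 3.88 + 4.23 + 2.74) / 7 = 3.5871
σ̂ = R̄ / d₂ = 3.5871 / 1.693 = 2.1188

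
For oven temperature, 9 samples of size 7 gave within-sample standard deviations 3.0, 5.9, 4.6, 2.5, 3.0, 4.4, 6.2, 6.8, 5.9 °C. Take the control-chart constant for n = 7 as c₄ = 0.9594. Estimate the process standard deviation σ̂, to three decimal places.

s̄ = (3.0 + 5.9 + 4.6 + 2.5 + 3.0 + 4.4 + 6.2 + 6.8 + 5.9) / 9 = 4.7000
σ̂ = s̄ / c₄ = 4.7000 / 0.9594 = 4.8989

4.899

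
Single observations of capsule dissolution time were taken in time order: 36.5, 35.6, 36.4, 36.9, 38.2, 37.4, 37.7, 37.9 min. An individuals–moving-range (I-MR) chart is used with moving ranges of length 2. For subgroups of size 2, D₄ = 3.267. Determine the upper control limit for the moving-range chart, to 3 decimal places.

2.240

Moving ranges: 0.9, 0.8, 0.5, 1.3, 0.8, 0.3, 0.2; M̄R̄ = 4.8000 / 7 = 0.6857
UCL_MR = D₄·M̄R̄ = 3.267 × 0.6857 = 2.2402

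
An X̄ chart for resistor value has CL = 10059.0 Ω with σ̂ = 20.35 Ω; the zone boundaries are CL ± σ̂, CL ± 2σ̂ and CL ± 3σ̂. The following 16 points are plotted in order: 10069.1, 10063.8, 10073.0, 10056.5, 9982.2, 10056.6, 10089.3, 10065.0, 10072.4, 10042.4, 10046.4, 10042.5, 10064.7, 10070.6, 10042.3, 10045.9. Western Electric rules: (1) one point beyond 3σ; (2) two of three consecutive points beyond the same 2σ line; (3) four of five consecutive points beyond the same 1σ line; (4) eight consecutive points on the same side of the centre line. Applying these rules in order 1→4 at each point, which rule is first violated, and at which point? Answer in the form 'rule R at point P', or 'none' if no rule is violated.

Zone of each point (C = within 1σ̂, B = 1σ̂–2σ̂, A = 2σ̂–3σ̂, * = beyond 3σ̂; sign = side of CL): 1:+C, 2:+C, 3:+C, 4:-C, 5:-*, 6:-C, 7:+B, 8:+C, 9:+C, 10:-C, 11:-C, 12:-C, 13:+C, 14:+C, 15:-C, 16:-C
Rule 1 (one point beyond the 3σ limits) is satisfied at point 5.

rule 1 at point 5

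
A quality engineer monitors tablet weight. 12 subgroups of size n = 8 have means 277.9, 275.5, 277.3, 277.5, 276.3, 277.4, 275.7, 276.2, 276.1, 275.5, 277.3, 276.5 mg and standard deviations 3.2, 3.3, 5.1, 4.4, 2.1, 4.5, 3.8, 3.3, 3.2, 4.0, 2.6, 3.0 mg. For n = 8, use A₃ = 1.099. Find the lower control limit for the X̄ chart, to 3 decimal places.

272.708

X̄̄ = (277.9 + 275.5 + 277.3 + 277.5 + 276.3 + 277.4 + 275.7 + 276.2 + 276.1 + 275.5 + 277.3 + 276.5) / 12 = 276.6000
s̄ = (3.2 + 3.3 + 5.1 + 4.4 + 2.1 + 4.5 + 3.8 + 3.3 + 3.2 + 4.0 + 2.6 + 3.0) / 12 = 3.5417
LCL = X̄̄ − A₃·s̄ = 276.6000 − 1.099 × 3.5417 = 272.7077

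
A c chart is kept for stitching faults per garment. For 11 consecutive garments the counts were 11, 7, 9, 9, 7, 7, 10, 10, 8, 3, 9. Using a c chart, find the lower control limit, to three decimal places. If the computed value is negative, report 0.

c̄ = (11 + 7 + 9 + 9 + 7 + 7 + 10 + 10 + 8 + 3 + 9) / 11 = 90 / 11 = 8.1818
LCL = c̄ − 3√c̄ = 8.1818 − 3 × 2.8604 = -0.3993 → 0 (cannot be negative)

0.000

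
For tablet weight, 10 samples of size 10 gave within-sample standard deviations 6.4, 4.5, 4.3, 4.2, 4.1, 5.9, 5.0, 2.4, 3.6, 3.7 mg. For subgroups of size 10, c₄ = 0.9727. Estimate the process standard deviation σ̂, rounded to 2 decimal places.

4.53

s̄ = (6.4 + 4.5 + 4.3 + 4.2 + 4.1 + 5.9 + 5.0 + 2.4 + 3.6 + 3.7) / 10 = 4.4100
σ̂ = s̄ / c₄ = 4.4100 / 0.9727 = 4.5338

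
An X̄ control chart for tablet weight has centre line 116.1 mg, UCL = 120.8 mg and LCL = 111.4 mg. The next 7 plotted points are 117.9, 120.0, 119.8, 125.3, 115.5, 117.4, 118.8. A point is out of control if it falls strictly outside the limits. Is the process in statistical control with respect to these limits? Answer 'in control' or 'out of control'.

Compare each point to [111.4, 120.8]: sample 4 = 125.3 > UCL.

out of control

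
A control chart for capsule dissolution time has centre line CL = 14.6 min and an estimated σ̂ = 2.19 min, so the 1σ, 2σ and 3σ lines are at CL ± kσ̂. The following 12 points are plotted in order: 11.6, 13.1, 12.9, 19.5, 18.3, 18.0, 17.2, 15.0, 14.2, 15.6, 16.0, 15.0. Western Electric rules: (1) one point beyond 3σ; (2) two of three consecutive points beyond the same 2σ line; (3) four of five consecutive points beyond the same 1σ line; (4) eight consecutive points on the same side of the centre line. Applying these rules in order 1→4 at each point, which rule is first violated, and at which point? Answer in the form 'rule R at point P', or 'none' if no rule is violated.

Zone of each point (C = within 1σ̂, B = 1σ̂–2σ̂, A = 2σ̂–3σ̂, * = beyond 3σ̂; sign = side of CL): 1:-B, 2:-C, 3:-C, 4:+A, 5:+B, 6:+B, 7:+B, 8:+C, 9:-C, 10:+C, 11:+C, 12:+C
Rule 3 (four of five consecutive points beyond the same 1σ limit) is satisfied at point 7.

rule 3 at point 7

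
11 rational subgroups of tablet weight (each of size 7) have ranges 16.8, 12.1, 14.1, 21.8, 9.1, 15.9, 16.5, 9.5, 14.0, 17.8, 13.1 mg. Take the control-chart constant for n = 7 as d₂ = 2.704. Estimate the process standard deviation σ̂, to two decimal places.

5.40

R̄ = (16.8 + 12.1 + 14.1 + 21.8 + 9.1 + 15.9 + 16.5 + 9.5 + 14.0 + 17.8 + 13.1) / 11 = 14.6091
σ̂ = R̄ / d₂ = 14.6091 / 2.704 = 5.4028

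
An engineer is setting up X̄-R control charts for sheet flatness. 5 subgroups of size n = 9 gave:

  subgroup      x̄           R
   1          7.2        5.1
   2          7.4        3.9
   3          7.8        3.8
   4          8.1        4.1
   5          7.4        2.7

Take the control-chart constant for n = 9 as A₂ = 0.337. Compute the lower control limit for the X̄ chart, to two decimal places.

X̄̄ = (7.2 + 7.4 + 7.8 + 8.1 + 7.4) / 5 = 37.9000 / 5 = 7.5800
R̄ = (5.1 + 3.9 + 3.8 + 4.1 + 2.7) / 5 = 19.6000 / 5 = 3.9200
LCL = X̄̄ − A₂·R̄ = 7.5800 − 0.337 × 3.9200 = 6.2590

6.26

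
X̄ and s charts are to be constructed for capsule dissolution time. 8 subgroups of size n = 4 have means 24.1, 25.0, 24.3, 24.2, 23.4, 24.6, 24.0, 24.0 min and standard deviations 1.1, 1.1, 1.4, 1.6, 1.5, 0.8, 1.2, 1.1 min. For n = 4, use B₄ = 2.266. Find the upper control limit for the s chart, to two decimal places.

2.78

s̄ = (1.1 + 1.1 + 1.4 + 1.6 + 1.5 + 0.8 + 1.2 + 1.1) / 8 = 1.2250
UCL_s = B₄·s̄ = 2.266 × 1.2250 = 2.7759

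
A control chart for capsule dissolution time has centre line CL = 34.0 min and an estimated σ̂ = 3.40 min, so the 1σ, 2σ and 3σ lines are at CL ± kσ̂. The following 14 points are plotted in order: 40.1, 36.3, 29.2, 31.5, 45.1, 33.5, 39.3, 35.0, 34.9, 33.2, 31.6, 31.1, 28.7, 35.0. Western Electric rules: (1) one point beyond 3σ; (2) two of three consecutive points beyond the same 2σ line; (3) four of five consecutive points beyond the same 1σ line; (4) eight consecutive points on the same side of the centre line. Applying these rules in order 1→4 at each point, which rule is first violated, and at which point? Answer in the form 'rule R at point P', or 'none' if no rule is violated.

Zone of each point (C = within 1σ̂, B = 1σ̂–2σ̂, A = 2σ̂–3σ̂, * = beyond 3σ̂; sign = side of CL): 1:+B, 2:+C, 3:-B, 4:-C, 5:+*, 6:-C, 7:+B, 8:+C, 9:+C, 10:-C, 11:-C, 12:-C, 13:-B, 14:+C
Rule 1 (one point beyond the 3σ limits) is satisfied at point 5.

rule 1 at point 5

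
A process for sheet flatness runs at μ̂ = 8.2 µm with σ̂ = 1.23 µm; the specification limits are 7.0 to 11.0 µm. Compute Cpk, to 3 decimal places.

0.325

Cpu = (USL − μ̂) / (3σ̂) = (11.0 − 8.2) / (3 × 1.23) = 0.7588; Cpl = (μ̂ − LSL) / (3σ̂) = (8.2 − 7.0) / (3 × 1.23) = 0.3252; Cpk = min(Cpu, Cpl) = 0.3252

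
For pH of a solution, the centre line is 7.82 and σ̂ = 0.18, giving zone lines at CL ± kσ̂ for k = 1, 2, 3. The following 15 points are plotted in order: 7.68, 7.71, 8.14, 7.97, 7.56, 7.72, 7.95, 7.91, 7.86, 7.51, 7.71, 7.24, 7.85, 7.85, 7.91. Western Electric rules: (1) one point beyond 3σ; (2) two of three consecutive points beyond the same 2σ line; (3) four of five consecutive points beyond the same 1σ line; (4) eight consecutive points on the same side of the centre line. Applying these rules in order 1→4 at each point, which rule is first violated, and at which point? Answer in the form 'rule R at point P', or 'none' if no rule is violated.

rule 1 at point 12

Zone of each point (C = within 1σ̂, B = 1σ̂–2σ̂, A = 2σ̂–3σ̂, * = beyond 3σ̂; sign = side of CL): 1:-C, 2:-C, 3:+B, 4:+C, 5:-B, 6:-C, 7:+C, 8:+C, 9:+C, 10:-B, 11:-C, 12:-*, 13:+C, 14:+C, 15:+C
Rule 1 (one point beyond the 3σ limits) is satisfied at point 12.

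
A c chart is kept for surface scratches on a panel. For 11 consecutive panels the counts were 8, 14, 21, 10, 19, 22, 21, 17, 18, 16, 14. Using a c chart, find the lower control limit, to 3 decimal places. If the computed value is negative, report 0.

c̄ = (8 + 14 + 21 + 10 + 19 + 22 + 21 + 17 + 18 + 16 + 14) / 11 = 180 / 11 = 16.3636
LCL = c̄ − 3√c̄ = 16.3636 − 3 × 4.0452 = 4.2280

4.228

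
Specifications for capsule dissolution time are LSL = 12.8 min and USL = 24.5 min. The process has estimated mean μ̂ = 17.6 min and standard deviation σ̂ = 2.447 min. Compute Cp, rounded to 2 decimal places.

0.80

Cp = (USL − LSL) / (6σ̂) = (24.5 − 12.8) / (6 × 2.447) = 11.7000 / 14.6820 = 0.7969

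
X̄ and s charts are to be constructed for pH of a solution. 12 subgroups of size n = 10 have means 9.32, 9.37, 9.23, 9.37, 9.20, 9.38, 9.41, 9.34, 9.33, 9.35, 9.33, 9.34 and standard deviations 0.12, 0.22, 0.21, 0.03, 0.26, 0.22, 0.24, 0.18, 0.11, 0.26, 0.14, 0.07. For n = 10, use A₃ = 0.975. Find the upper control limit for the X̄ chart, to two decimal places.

9.50

X̄̄ = (9.32 + 9.37 + 9.23 + 9.37 + 9.20 + 9.38 + 9.41 + 9.34 + 9.33 + 9.35 + 9.33 + 9.34) / 12 = 9.3308
s̄ = (0.12 + 0.22 + 0.21 + 0.03 + 0.26 + 0.22 + 0.24 + 0.18 + 0.11 + 0.26 + 0.14 + 0.07) / 12 = 0.1717
UCL = X̄̄ + A₃·s̄ = 9.3308 + 0.975 × 0.1717 = 9.4982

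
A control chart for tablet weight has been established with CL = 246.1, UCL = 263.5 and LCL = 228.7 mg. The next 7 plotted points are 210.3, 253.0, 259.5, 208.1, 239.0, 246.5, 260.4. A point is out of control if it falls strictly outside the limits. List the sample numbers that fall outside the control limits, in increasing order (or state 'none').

1, 4

Compare each point to [228.7, 263.5]: sample 1 = 210.3 < LCL; sample 4 = 208.1 < LCL.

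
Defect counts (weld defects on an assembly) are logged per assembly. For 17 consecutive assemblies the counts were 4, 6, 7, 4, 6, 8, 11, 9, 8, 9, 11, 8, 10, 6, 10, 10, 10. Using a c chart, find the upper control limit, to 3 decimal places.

16.575

c̄ = (4 + 6 + 7 + 4 + 6 + 8 + 11 + 9 + 8 + 9 + 11 + 8 + 10 + 6 + 10 + 10 + 10) / 17 = 137 / 17 = 8.0588
UCL = c̄ + 3√c̄ = 8.0588 + 3 × √8.0588 = 8.0588 + 3 × 2.8388 = 16.5752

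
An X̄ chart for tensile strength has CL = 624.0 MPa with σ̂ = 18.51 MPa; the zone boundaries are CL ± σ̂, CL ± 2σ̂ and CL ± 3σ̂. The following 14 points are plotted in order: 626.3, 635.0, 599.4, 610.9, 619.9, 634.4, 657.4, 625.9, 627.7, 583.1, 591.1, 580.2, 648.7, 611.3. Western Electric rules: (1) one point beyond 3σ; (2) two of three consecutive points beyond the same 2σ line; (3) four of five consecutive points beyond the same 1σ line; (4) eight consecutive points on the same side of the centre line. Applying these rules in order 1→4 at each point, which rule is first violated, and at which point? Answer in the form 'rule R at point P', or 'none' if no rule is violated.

Zone of each point (C = within 1σ̂, B = 1σ̂–2σ̂, A = 2σ̂–3σ̂, * = beyond 3σ̂; sign = side of CL): 1:+C, 2:+C, 3:-B, 4:-C, 5:-C, 6:+C, 7:+B, 8:+C, 9:+C, 10:-A, 11:-B, 12:-A, 13:+B, 14:-C
Rule 2 (two of three consecutive points beyond the same 2σ limit) is satisfied at point 12.

rule 2 at point 12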